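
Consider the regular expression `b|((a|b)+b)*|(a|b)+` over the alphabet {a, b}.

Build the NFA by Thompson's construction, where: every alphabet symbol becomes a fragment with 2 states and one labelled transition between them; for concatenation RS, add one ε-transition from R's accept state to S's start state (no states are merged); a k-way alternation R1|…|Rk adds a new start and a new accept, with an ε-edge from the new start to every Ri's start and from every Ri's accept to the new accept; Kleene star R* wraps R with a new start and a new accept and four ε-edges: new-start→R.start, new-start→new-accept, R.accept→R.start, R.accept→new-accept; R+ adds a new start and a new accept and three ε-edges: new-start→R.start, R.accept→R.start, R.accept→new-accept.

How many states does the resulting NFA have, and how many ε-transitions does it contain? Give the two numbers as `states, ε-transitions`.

24, 25

Bottom-up over the parse tree:
Each of the 6 symbol leaves contributes 2 states and 0 ε-transitions.
  a|b → 6 states, 4 ε-transitions
  (a|b)+ → 8 states, 7 ε-transitions
  (a|b)+b → 10 states, 8 ε-transitions
  ((a|b)+b)* → 12 states, 12 ε-transitions
  a|b → 6 states, 4 ε-transitions
  (a|b)+ → 8 states, 7 ε-transitions
  b|((a|b)+b)*|(a|b)+ → 24 states, 25 ε-transitions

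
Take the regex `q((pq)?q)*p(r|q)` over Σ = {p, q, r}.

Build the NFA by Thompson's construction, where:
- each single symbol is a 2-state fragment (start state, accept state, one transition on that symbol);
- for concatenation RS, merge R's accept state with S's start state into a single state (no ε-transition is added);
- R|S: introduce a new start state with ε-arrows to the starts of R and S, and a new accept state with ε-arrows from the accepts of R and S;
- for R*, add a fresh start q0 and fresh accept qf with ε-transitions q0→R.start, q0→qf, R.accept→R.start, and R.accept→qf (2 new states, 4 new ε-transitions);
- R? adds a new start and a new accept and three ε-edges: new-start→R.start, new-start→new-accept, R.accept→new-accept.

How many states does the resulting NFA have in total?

15

By structural recursion:
Each of the 7 symbol leaves contributes a 2-state fragment.
  pq : 3 states
  (pq)? : 5 states
  (pq)?q : 6 states
  ((pq)?q)* : 8 states
  r|q : 6 states
  q((pq)?q)*p(r|q) : 15 states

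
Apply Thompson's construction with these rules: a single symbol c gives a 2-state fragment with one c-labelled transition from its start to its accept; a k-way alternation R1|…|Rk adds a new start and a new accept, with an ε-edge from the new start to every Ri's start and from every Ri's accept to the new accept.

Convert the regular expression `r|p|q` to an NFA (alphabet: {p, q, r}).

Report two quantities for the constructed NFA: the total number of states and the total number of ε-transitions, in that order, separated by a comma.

Recursing over subexpressions:
Each of the 3 symbol leaves contributes 2 states and 0 ε-transitions.
  r|p|q : 8 states, 6 ε-transitions

8, 6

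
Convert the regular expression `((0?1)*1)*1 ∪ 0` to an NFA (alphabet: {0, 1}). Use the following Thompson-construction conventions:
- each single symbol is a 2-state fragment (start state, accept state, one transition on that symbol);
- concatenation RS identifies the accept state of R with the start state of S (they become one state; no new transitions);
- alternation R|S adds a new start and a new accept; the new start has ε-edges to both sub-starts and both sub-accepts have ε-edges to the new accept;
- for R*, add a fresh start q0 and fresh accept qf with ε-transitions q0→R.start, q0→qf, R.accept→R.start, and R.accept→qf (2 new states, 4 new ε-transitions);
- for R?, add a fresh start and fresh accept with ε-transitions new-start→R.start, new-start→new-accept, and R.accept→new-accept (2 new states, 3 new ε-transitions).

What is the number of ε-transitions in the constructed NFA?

Recursing over subexpressions:
Each of the 5 symbol leaves contributes 0 ε-transitions.
  0? : 3 ε-transitions
  0?1 : 3 ε-transitions
  (0?1)* : 7 ε-transitions
  (0?1)*1 : 7 ε-transitions
  ((0?1)*1)* : 11 ε-transitions
  ((0?1)*1)*1 : 11 ε-transitions
  ((0?1)*1)*1 ∪ 0 : 15 ε-transitions

15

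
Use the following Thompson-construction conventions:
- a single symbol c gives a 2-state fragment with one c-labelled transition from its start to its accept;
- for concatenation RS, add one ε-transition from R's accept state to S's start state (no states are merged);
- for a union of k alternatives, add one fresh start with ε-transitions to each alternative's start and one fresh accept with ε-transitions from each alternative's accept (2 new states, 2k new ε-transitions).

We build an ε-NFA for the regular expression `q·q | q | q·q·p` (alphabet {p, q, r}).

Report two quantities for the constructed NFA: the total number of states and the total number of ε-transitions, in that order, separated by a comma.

14, 9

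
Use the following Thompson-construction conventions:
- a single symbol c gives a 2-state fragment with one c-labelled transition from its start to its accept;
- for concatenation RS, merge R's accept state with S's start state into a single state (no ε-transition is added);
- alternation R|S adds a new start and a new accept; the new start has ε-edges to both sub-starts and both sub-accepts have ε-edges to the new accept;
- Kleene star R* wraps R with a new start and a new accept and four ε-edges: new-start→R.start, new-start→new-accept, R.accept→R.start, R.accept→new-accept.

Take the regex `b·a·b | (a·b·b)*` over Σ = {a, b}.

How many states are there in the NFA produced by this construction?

12

Bottom-up over the parse tree:
Each of the 6 symbol leaves contributes a 2-state fragment.
  b·a·b → 4 states
  a·b·b → 4 states
  (a·b·b)* → 6 states
  b·a·b | (a·b·b)* → 12 states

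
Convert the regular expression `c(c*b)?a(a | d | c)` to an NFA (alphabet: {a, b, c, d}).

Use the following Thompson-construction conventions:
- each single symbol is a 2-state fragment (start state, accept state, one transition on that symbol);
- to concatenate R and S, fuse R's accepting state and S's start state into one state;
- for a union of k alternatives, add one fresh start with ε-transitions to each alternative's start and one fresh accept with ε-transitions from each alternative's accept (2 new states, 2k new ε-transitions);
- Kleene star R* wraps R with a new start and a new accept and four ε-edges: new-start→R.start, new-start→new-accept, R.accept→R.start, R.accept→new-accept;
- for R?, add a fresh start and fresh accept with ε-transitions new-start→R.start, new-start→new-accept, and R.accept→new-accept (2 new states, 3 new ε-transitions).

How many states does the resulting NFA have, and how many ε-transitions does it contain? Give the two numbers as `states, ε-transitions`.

Per subexpression:
Each of the 7 symbol leaves contributes 2 states and 0 ε-transitions.
  c* — 4 states, 4 ε-transitions
  c*b — 5 states, 4 ε-transitions
  (c*b)? — 7 states, 7 ε-transitions
  a | d | c — 8 states, 6 ε-transitions
  c(c*b)?a(a | d | c) — 16 states, 13 ε-transitions

16, 13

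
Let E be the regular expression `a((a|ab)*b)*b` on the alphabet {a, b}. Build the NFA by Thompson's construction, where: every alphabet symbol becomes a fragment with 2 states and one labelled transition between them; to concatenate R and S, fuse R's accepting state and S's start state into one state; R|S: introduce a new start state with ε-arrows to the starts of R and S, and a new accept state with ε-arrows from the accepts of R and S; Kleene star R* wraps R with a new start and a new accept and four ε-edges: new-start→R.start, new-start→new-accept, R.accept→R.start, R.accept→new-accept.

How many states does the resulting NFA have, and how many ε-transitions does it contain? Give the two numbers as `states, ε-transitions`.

14, 12

By structural recursion:
Each of the 6 symbol leaves contributes 2 states and 0 ε-transitions.
  ab : 3 states, 0 ε-transitions
  a|ab : 7 states, 4 ε-transitions
  (a|ab)* : 9 states, 8 ε-transitions
  (a|ab)*b : 10 states, 8 ε-transitions
  ((a|ab)*b)* : 12 states, 12 ε-transitions
  a((a|ab)*b)*b : 14 states, 12 ε-transitions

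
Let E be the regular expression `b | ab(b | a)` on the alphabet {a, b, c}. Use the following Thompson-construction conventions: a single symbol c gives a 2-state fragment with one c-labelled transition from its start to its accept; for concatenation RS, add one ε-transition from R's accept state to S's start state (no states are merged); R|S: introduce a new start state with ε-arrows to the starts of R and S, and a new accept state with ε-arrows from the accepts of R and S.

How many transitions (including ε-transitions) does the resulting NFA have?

15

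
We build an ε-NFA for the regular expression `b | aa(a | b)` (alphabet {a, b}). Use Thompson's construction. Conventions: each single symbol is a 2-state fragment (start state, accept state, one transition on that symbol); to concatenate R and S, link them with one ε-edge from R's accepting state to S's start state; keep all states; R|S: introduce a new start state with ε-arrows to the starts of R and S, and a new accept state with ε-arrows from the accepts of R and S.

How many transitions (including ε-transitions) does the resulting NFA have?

Building bottom-up:
Each of the 5 symbol leaves contributes 1 transition (1 symbol, 0 ε).
  a | b = 6 transitions (2 symbol, 4 ε)
  aa(a | b) = 10 transitions (4 symbol, 6 ε)
  b | aa(a | b) = 15 transitions (5 symbol, 10 ε)

15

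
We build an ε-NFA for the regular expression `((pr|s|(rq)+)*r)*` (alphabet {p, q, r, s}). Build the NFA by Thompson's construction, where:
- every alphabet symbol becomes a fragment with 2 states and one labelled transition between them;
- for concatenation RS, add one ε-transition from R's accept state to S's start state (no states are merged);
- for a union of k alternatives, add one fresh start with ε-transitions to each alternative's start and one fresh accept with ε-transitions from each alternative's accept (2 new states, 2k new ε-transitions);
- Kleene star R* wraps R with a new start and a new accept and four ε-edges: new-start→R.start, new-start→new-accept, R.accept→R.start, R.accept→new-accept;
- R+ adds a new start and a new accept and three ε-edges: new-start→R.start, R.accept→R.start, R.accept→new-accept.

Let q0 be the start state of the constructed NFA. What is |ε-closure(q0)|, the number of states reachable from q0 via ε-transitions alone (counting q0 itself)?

10

Let C(F) = |ε-closure(F.start)| within fragment F, and note whether F accepts ε. Symbol fragments have C = 1 and do not accept ε. Then:
  pr → C equals the left operand's closure size = 1 (its accept is not ε-reachable, so the closure stops there)
  rq → same as the first factor's closure: C = 1
  (rq)+ → C = 1 + 1 = 2 (the body doesn't accept ε, so the new accept is not reached)
  pr|s|(rq)+ → C = 1 + 1 + 1 + 2 = 5 (the new accept is not ε-reachable since no branch accepts ε)
  (pr|s|(rq)+)* → new start has ε-edges to the inner start and to the new accept, so C = 2 + 5 = 7
  (pr|s|(rq)+)*r → C = 7 + 1 = 8 (closure spills across the concat boundary because the left factor accepts ε)
  ((pr|s|(rq)+)*r)* → new start has ε-edges to the inner start and to the new accept, so C = 2 + 8 = 10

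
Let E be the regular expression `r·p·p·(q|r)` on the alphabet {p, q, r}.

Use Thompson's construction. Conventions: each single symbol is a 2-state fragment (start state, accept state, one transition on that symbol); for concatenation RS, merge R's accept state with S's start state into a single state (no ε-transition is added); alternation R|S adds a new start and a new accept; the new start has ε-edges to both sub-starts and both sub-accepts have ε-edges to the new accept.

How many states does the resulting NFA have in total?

9

Building bottom-up:
Each of the 5 symbol leaves contributes a 2-state fragment.
  q|r → 6 states
  r·p·p·(q|r) → 9 states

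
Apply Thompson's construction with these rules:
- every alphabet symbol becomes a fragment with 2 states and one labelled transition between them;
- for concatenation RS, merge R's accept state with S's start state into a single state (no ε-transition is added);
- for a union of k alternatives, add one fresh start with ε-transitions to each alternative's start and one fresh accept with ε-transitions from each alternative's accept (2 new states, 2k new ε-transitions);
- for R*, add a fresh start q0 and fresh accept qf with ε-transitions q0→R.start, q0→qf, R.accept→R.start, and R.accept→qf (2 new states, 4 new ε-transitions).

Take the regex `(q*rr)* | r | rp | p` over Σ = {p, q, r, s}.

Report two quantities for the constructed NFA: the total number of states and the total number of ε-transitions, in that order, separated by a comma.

17, 16

Bottom-up over the parse tree:
Each of the 7 symbol leaves contributes 2 states and 0 ε-transitions.
  q* = 4 states, 4 ε-transitions
  q*rr = 6 states, 4 ε-transitions
  (q*rr)* = 8 states, 8 ε-transitions
  rp = 3 states, 0 ε-transitions
  (q*rr)* | r | rp | p = 17 states, 16 ε-transitions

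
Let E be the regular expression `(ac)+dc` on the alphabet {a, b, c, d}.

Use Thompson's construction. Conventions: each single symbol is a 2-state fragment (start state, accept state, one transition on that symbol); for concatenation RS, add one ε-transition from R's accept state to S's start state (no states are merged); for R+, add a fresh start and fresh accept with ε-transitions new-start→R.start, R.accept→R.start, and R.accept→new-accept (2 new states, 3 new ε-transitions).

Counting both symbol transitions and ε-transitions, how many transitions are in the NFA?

Recursing over subexpressions:
Each of the 4 symbol leaves contributes 1 transition (1 symbol, 0 ε).
  ac = 3 transitions (2 symbol, 1 ε)
  (ac)+ = 6 transitions (2 symbol, 4 ε)
  (ac)+dc = 10 transitions (4 symbol, 6 ε)

10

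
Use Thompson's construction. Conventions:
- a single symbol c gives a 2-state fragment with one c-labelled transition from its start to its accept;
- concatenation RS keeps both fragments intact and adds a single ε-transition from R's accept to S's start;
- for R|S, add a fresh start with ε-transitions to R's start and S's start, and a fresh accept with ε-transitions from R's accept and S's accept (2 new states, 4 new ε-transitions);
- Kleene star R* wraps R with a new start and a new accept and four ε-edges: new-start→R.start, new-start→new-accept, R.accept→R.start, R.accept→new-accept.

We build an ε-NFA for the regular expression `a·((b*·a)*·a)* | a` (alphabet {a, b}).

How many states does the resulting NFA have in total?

Bottom-up over the parse tree:
Each of the 5 symbol leaves contributes a 2-state fragment.
  b* : 4 states
  b*·a : 6 states
  (b*·a)* : 8 states
  (b*·a)*·a : 10 states
  ((b*·a)*·a)* : 12 states
  a·((b*·a)*·a)* : 14 states
  a·((b*·a)*·a)* | a : 18 states

18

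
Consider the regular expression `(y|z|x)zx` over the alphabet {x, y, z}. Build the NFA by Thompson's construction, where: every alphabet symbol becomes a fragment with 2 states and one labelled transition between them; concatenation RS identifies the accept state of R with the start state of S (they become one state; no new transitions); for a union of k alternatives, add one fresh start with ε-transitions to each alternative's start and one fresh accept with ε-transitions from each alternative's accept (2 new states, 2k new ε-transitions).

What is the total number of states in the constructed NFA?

10

Bottom-up over the parse tree:
Each of the 5 symbol leaves contributes a 2-state fragment.
  y|z|x = 8 states
  (y|z|x)zx = 10 states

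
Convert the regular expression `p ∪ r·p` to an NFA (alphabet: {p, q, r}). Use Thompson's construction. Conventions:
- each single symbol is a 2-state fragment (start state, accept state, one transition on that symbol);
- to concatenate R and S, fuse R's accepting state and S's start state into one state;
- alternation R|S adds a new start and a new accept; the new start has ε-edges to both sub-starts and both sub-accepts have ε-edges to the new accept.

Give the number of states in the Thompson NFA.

By structural recursion:
Each of the 3 symbol leaves contributes a 2-state fragment.
  r·p → 3 states
  p ∪ r·p → 7 states

7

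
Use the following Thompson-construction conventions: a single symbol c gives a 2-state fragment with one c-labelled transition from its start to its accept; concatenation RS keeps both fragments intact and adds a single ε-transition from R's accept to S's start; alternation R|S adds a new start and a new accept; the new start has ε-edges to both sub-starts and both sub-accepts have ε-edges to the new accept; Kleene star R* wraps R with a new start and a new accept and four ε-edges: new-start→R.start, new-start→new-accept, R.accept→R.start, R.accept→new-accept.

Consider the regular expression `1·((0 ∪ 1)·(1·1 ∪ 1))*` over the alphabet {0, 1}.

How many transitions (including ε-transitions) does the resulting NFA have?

21

By structural recursion:
Each of the 6 symbol leaves contributes 1 transition (1 symbol, 0 ε).
  0 ∪ 1 = 6 transitions (2 symbol, 4 ε)
  1·1 = 3 transitions (2 symbol, 1 ε)
  1·1 ∪ 1 = 8 transitions (3 symbol, 5 ε)
  (0 ∪ 1)·(1·1 ∪ 1) = 15 transitions (5 symbol, 10 ε)
  ((0 ∪ 1)·(1·1 ∪ 1))* = 19 transitions (5 symbol, 14 ε)
  1·((0 ∪ 1)·(1·1 ∪ 1))* = 21 transitions (6 symbol, 15 ε)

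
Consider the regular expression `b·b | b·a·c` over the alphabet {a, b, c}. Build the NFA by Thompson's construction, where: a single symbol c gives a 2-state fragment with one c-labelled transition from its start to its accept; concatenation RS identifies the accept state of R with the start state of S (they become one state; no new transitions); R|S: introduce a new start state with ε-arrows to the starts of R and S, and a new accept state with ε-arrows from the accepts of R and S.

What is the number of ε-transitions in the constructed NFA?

4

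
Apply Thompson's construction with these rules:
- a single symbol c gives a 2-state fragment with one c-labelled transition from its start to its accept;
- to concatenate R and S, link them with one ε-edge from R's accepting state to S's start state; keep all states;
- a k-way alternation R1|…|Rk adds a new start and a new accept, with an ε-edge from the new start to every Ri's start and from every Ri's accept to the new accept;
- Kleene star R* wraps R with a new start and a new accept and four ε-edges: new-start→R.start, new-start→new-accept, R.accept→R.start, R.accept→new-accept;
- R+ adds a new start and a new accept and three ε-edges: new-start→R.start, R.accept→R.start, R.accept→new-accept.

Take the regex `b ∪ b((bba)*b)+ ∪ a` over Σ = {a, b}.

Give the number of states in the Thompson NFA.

Recursing over subexpressions:
Each of the 7 symbol leaves contributes a 2-state fragment.
  bba → 6 states
  (bba)* → 8 states
  (bba)*b → 10 states
  ((bba)*b)+ → 12 states
  b((bba)*b)+ → 14 states
  b ∪ b((bba)*b)+ ∪ a → 20 states

20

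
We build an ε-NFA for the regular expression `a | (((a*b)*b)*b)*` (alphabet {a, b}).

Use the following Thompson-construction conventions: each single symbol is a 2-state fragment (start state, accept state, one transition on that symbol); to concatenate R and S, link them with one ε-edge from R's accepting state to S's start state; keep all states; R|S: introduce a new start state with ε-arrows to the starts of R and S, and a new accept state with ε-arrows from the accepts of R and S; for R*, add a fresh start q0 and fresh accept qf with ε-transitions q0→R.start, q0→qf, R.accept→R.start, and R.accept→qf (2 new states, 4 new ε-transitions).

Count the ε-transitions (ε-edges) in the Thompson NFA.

Recursing over subexpressions:
Each of the 5 symbol leaves contributes 0 ε-transitions.
  a* — 4 ε-transitions
  a*b — 5 ε-transitions
  (a*b)* — 9 ε-transitions
  (a*b)*b — 10 ε-transitions
  ((a*b)*b)* — 14 ε-transitions
  ((a*b)*b)*b — 15 ε-transitions
  (((a*b)*b)*b)* — 19 ε-transitions
  a | (((a*b)*b)*b)* — 23 ε-transitions

23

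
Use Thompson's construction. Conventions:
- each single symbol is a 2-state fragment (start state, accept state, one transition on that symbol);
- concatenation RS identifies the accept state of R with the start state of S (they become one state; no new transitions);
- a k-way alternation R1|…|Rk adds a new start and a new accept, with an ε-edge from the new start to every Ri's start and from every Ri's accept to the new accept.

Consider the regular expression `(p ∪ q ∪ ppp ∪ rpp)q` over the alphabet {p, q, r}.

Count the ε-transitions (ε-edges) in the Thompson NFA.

Per subexpression:
Each of the 9 symbol leaves contributes 0 ε-transitions.
  ppp : 0 ε-transitions
  rpp : 0 ε-transitions
  p ∪ q ∪ ppp ∪ rpp : 8 ε-transitions
  (p ∪ q ∪ ppp ∪ rpp)q : 8 ε-transitions

8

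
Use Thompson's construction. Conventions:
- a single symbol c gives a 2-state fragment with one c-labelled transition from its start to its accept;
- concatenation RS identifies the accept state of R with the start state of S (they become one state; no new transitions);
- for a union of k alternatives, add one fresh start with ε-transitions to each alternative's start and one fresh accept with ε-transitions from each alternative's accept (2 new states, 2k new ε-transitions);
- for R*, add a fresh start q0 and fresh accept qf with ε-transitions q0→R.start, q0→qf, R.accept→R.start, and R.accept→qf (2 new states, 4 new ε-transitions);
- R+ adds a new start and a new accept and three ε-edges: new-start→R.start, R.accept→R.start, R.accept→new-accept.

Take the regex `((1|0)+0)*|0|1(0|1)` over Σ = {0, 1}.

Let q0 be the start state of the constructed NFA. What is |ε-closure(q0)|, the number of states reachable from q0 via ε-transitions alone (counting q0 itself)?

10

Compute the ε-closure size of each fragment's start state recursively; a symbol fragment's start has no outgoing ε-edge, so its closure is just itself (size 1).
  1|0 : new start ε-reaches every alternative's start; none of them accept ε, so the new accept is not reached: C = 1 + 1 + 1 = 3
  (1|0)+ : C = 1 + 3 = 4 (the body doesn't accept ε, so the new accept is not reached)
  (1|0)+0 : same as the first factor's closure: C = 4
  ((1|0)+0)* : the star's fresh start ε-reaches both the body's start and the fresh accept: C = 2 + 4 = 6
  0|1 : new start ε-reaches every alternative's start; none of them accept ε, so the new accept is not reached: C = 1 + 1 + 1 = 3
  1(0|1) : C equals the left operand's closure size = 1 (its accept is not ε-reachable, so the closure stops there)
  ((1|0)+0)*|0|1(0|1) : C = 1 (new start) + (6 + 1 + 1) + 1 (new accept, since some branch ε-reaches its own accept) = 10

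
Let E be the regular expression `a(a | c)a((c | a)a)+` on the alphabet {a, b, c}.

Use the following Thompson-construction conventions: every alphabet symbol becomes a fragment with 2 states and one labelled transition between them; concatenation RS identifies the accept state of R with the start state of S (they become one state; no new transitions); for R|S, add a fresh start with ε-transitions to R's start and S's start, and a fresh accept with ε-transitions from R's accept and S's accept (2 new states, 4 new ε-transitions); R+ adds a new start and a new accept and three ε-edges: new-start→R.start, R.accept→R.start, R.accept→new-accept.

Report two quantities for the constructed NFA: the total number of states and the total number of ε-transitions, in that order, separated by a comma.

16, 11

Bottom-up over the parse tree:
Each of the 7 symbol leaves contributes 2 states and 0 ε-transitions.
  a | c : 6 states, 4 ε-transitions
  c | a : 6 states, 4 ε-transitions
  (c | a)a : 7 states, 4 ε-transitions
  ((c | a)a)+ : 9 states, 7 ε-transitions
  a(a | c)a((c | a)a)+ : 16 states, 11 ε-transitions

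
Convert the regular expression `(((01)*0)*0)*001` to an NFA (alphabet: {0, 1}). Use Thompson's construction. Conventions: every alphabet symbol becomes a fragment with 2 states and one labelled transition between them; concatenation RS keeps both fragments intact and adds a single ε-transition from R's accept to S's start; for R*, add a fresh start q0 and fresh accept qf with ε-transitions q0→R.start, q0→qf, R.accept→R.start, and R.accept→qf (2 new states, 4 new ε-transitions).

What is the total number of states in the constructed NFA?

20

Building bottom-up:
Each of the 7 symbol leaves contributes a 2-state fragment.
  01 = 4 states
  (01)* = 6 states
  (01)*0 = 8 states
  ((01)*0)* = 10 states
  ((01)*0)*0 = 12 states
  (((01)*0)*0)* = 14 states
  (((01)*0)*0)*001 = 20 states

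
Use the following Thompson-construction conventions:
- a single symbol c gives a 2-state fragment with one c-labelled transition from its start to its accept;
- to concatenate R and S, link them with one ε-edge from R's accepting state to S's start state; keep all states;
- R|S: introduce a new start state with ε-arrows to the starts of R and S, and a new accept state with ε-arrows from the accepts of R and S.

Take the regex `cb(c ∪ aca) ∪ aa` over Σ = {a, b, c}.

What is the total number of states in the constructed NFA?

20

Bottom-up over the parse tree:
Each of the 8 symbol leaves contributes a 2-state fragment.
  aca — 6 states
  c ∪ aca — 10 states
  cb(c ∪ aca) — 14 states
  aa — 4 states
  cb(c ∪ aca) ∪ aa — 20 states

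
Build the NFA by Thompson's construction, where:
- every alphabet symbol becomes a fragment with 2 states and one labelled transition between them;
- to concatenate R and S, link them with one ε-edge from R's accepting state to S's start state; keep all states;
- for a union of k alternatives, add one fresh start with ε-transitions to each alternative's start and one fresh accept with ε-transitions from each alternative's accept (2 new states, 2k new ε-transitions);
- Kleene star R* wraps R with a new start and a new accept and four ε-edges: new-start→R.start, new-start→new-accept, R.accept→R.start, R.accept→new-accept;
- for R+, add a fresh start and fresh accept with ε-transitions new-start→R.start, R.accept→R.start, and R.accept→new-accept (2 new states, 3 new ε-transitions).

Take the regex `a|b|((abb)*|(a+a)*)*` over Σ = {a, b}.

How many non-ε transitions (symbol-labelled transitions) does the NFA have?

7

Per subexpression:
Each of the 7 symbol leaves contributes exactly 1 symbol transition.
  abb = 3 symbol transitions
  (abb)* = 3 symbol transitions
  a+ = 1 symbol transition
  a+a = 2 symbol transitions
  (a+a)* = 2 symbol transitions
  (abb)*|(a+a)* = 5 symbol transitions
  ((abb)*|(a+a)*)* = 5 symbol transitions
  a|b|((abb)*|(a+a)*)* = 7 symbol transitions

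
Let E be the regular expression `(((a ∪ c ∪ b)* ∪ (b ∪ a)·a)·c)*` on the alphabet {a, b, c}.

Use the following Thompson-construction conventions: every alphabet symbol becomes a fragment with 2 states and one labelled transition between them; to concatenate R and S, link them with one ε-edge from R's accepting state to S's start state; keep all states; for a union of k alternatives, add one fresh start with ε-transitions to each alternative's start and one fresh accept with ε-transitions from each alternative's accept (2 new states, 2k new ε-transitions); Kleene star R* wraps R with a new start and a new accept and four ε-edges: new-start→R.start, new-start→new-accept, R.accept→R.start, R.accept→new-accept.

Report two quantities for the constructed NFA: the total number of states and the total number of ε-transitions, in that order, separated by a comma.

By structural recursion:
Each of the 7 symbol leaves contributes 2 states and 0 ε-transitions.
  a ∪ c ∪ b = 8 states, 6 ε-transitions
  (a ∪ c ∪ b)* = 10 states, 10 ε-transitions
  b ∪ a = 6 states, 4 ε-transitions
  (b ∪ a)·a = 8 states, 5 ε-transitions
  (a ∪ c ∪ b)* ∪ (b ∪ a)·a = 20 states, 19 ε-transitions
  ((a ∪ c ∪ b)* ∪ (b ∪ a)·a)·c = 22 states, 20 ε-transitions
  (((a ∪ c ∪ b)* ∪ (b ∪ a)·a)·c)* = 24 states, 24 ε-transitions

24, 24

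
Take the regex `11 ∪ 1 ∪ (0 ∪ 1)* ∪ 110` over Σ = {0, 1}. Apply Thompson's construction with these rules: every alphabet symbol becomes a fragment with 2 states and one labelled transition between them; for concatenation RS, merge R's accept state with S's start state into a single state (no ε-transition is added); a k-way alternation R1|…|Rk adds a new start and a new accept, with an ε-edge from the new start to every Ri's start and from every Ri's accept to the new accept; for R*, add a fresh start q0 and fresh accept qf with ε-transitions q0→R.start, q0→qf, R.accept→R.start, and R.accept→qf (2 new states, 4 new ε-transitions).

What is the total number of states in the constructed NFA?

19

Building bottom-up:
Each of the 8 symbol leaves contributes a 2-state fragment.
  11 : 3 states
  0 ∪ 1 : 6 states
  (0 ∪ 1)* : 8 states
  110 : 4 states
  11 ∪ 1 ∪ (0 ∪ 1)* ∪ 110 : 19 states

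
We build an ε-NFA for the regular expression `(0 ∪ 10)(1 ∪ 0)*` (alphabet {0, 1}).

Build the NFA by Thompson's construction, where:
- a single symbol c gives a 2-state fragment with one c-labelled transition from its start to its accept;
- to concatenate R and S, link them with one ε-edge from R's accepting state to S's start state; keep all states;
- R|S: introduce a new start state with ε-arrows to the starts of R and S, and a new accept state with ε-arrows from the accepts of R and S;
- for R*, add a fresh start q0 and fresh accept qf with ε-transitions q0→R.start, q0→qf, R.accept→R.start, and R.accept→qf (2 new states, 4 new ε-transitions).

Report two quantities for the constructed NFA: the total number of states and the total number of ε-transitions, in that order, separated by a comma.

By structural recursion:
Each of the 5 symbol leaves contributes 2 states and 0 ε-transitions.
  10 — 4 states, 1 ε-transition
  0 ∪ 10 — 8 states, 5 ε-transitions
  1 ∪ 0 — 6 states, 4 ε-transitions
  (1 ∪ 0)* — 8 states, 8 ε-transitions
  (0 ∪ 10)(1 ∪ 0)* — 16 states, 14 ε-transitions

16, 14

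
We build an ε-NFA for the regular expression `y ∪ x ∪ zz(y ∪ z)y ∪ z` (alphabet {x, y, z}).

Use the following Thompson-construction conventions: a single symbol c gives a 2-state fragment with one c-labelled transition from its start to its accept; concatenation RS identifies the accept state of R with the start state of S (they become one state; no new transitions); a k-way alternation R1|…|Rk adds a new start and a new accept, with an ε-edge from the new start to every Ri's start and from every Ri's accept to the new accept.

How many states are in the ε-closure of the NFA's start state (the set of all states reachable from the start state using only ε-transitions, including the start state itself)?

5

Work bottom-up. For each fragment F, track |ε-closure(F.start)| and whether F's accept lies in that closure (i.e. whether F accepts ε). A single-symbol fragment has closure size 1 and does not accept ε.
  y ∪ z : C = 1 + 1 + 1 = 3 (the new accept is not ε-reachable since no branch accepts ε)
  zz(y ∪ z)y : C equals the left operand's closure size = 1 (its accept is not ε-reachable, so the closure stops there)
  y ∪ x ∪ zz(y ∪ z)y ∪ z : C = 1 + 1 + 1 + 1 + 1 = 5 (the new accept is not ε-reachable since no branch accepts ε)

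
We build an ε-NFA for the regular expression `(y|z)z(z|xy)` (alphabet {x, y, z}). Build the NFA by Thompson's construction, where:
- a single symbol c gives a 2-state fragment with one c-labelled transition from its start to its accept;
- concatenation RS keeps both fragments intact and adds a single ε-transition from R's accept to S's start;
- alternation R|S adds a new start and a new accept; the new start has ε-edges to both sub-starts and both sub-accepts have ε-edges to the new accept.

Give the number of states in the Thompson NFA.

16

Per subexpression:
Each of the 6 symbol leaves contributes a 2-state fragment.
  y|z : 6 states
  xy : 4 states
  z|xy : 8 states
  (y|z)z(z|xy) : 16 states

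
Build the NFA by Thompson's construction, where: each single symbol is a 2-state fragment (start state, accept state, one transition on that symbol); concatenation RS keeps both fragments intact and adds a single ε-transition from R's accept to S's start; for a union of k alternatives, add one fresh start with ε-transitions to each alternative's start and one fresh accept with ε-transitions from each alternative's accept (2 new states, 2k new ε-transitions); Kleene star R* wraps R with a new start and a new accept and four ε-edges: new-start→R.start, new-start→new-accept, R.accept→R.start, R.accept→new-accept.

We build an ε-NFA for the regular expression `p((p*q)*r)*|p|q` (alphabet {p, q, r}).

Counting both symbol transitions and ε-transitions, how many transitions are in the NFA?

27

Building bottom-up:
Each of the 6 symbol leaves contributes 1 transition (1 symbol, 0 ε).
  p* : 5 transitions (1 symbol, 4 ε)
  p*q : 7 transitions (2 symbol, 5 ε)
  (p*q)* : 11 transitions (2 symbol, 9 ε)
  (p*q)*r : 13 transitions (3 symbol, 10 ε)
  ((p*q)*r)* : 17 transitions (3 symbol, 14 ε)
  p((p*q)*r)* : 19 transitions (4 symbol, 15 ε)
  p((p*q)*r)*|p|q : 27 transitions (6 symbol, 21 ε)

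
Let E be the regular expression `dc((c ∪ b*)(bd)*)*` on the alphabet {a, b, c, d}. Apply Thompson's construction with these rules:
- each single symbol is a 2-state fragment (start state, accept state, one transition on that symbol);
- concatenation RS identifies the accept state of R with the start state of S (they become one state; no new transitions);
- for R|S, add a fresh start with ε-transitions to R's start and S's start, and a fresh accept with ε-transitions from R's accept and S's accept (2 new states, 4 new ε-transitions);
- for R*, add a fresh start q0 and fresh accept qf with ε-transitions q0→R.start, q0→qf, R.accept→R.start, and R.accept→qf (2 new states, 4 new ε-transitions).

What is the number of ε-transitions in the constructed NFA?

16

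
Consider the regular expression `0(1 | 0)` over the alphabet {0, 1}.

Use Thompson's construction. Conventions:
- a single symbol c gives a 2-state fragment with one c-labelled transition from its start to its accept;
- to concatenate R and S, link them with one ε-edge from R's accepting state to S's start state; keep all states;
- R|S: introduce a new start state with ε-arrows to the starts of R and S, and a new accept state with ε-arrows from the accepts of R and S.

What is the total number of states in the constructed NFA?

8

By structural recursion:
Each of the 3 symbol leaves contributes a 2-state fragment.
  1 | 0 : 6 states
  0(1 | 0) : 8 states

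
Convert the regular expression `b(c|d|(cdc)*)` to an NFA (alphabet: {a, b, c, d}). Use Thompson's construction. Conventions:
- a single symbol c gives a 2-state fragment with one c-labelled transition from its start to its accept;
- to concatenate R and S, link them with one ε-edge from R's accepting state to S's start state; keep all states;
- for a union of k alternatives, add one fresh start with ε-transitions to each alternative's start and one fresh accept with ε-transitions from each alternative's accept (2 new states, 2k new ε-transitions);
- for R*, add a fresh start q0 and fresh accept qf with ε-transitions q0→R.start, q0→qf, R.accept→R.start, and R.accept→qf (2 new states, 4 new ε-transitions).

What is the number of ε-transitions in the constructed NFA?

By structural recursion:
Each of the 6 symbol leaves contributes 0 ε-transitions.
  cdc = 2 ε-transitions
  (cdc)* = 6 ε-transitions
  c|d|(cdc)* = 12 ε-transitions
  b(c|d|(cdc)*) = 13 ε-transitions

13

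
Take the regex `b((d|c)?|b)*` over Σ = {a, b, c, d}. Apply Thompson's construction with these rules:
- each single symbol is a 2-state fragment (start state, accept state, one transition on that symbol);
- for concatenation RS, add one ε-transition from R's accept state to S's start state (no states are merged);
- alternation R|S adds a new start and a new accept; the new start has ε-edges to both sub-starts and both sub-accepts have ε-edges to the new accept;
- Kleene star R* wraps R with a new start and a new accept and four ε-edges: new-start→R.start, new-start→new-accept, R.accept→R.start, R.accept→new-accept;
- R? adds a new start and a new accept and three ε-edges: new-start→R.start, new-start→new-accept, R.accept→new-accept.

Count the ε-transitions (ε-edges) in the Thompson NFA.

By structural recursion:
Each of the 4 symbol leaves contributes 0 ε-transitions.
  d|c : 4 ε-transitions
  (d|c)? : 7 ε-transitions
  (d|c)?|b : 11 ε-transitions
  ((d|c)?|b)* : 15 ε-transitions
  b((d|c)?|b)* : 16 ε-transitions

16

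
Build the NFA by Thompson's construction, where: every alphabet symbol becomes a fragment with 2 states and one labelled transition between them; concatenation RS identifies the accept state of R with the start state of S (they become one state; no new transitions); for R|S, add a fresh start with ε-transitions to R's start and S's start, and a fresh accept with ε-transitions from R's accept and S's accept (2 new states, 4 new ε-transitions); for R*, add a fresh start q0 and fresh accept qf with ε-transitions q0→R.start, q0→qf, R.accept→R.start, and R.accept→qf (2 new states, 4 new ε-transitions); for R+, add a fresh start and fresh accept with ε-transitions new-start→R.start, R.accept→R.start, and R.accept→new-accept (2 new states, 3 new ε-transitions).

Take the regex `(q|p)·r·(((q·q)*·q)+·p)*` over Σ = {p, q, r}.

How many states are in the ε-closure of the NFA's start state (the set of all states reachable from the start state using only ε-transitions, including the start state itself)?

3

Let C(F) = |ε-closure(F.start)| within fragment F, and note whether F accepts ε. Symbol fragments have C = 1 and do not accept ε. Then:
  q|p : |closure| = 1 + 1 + 1 = 3 (the new accept is not ε-reachable since no branch accepts ε)
  q·q : |closure| equals the left operand's closure size = 1 (its accept is not ε-reachable, so the closure stops there)
  (q·q)* : new start has ε-edges to the inner start and to the new accept, so |closure| = 2 + 1 = 3
  (q·q)*·q : the left operand accepts ε, so the closure extends into the next operand (the shared merged state is already counted); |closure| = 3 + (1−1) = 3
  ((q·q)*·q)+ : new start ε-reaches only the body's start; the new accept needs a symbol first: |closure| = 1 + 3 = 4
  ((q·q)*·q)+·p : same as the first factor's closure: |closure| = 4
  (((q·q)*·q)+·p)* : the star's fresh start ε-reaches both the body's start and the fresh accept: |closure| = 2 + 4 = 6
  (q|p)·r·(((q·q)*·q)+·p)* : same as the first factor's closure: |closure| = 3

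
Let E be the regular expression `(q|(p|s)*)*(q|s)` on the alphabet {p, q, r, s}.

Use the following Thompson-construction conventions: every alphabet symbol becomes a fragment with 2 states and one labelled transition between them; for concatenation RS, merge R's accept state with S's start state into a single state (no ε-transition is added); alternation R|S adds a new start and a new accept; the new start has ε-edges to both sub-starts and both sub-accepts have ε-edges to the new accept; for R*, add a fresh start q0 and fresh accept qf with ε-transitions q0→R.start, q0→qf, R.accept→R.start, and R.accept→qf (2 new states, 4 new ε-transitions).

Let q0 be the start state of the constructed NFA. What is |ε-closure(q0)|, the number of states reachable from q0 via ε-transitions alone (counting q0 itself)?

12

Compute the ε-closure size of each fragment's start state recursively; a symbol fragment's start has no outgoing ε-edge, so its closure is just itself (size 1).
  p|s : C = 1 + 1 + 1 = 3 (the new accept is not ε-reachable since no branch accepts ε)
  (p|s)* : the star's fresh start ε-reaches both the body's start and the fresh accept: C = 2 + 3 = 5
  q|(p|s)* : C = 1 (new start) + (1 + 5) + 1 (new accept, since some branch ε-reaches its own accept) = 8
  (q|(p|s)*)* : C = 1 (new start) + 8 (body) + 1 (new accept) = 10
  q|s : C = 1 + 1 + 1 = 3 (the new accept is not ε-reachable since no branch accepts ε)
  (q|(p|s)*)*(q|s) : C = 10 + (3−1) = 12 (closure spills across the concat boundary because the left factor accepts ε)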